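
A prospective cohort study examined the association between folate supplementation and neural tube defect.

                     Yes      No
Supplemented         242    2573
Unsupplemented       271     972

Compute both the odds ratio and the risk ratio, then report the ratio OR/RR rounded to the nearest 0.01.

Cells: a = 242, b = 2573, c = 271, d = 972.
OR = (242·972)/(2573·271) = 235224/697283 = 0.33734
Risk in exposed = 242/2815 = 0.08597; risk in unexposed = 271/1243 = 0.21802; RR = 0.39431
OR/RR = 0.33734 / 0.39431 = 0.85553
The outcome is not rare, so the OR lies further from 1 than the RR.

0.86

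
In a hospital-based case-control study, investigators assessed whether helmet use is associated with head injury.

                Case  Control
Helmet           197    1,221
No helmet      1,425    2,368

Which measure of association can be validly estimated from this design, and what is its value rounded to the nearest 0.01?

0.27

Cells: a = 197, b = 1221, c = 1425, d = 2368.
This is a hospital-based case-control study: participants were sampled on outcome status, so risks in the source population cannot be estimated directly — relative risk is not valid here. The odds ratio is the appropriate measure.
OR = (a·d)/(b·c) = (197 × 2368) / (1221 × 1425) = 466496 / 1739925 = 0.26811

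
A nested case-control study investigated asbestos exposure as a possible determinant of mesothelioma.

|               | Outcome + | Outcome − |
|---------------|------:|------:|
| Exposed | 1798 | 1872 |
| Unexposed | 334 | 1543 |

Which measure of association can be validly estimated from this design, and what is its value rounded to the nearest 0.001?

4.437

Cells: a = 1798, b = 1872, c = 334, d = 1543.
This is a nested case-control study: participants were sampled on outcome status, so risks in the source population cannot be estimated directly — relative risk is not valid here. The odds ratio is the appropriate measure.
OR = (a·d)/(b·c) = (1798 × 1543) / (1872 × 334) = 2774314 / 625248 = 4.43714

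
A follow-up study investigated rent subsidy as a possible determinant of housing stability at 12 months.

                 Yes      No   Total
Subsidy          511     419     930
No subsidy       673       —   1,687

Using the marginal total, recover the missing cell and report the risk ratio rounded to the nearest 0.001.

1.377

The missing cell is in the unexposed row: 1687 − 673 = 1014.
So a = 511, b = 419, c = 673, d = 1014.
RR = [a/(a+b)] / [c/(c+d)] = (511/930) / (673/1687) = 0.54946/0.39893 = 1.37733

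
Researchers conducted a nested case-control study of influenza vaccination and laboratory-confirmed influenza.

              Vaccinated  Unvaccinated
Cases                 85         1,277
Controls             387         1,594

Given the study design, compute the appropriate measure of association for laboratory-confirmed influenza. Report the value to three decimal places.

0.274

Reading the table with exposure as columns: a = 85 (Vaccinated, case), b = 387 (Vaccinated, non-case), c = 1277 (Unvaccinated, case), d = 1594.
This is a nested case-control study: participants were sampled on outcome status, so risks in the source population cannot be estimated directly — relative risk is not valid here. The odds ratio is the appropriate measure.
OR = (a·d)/(b·c) = (85 × 1594) / (387 × 1277) = 135490 / 494199 = 0.27416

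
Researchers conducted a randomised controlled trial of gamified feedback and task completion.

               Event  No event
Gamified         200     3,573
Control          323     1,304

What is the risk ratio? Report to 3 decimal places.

Cells: a = 200, b = 3573, c = 323, d = 1304.
Risk in exposed = 200/3773 = 0.05301; risk in unexposed = 323/1627 = 0.19852.
RR = 0.05301 / 0.19852 = 0.26701
The risk is 73% lower among the exposed than among the unexposed.

0.267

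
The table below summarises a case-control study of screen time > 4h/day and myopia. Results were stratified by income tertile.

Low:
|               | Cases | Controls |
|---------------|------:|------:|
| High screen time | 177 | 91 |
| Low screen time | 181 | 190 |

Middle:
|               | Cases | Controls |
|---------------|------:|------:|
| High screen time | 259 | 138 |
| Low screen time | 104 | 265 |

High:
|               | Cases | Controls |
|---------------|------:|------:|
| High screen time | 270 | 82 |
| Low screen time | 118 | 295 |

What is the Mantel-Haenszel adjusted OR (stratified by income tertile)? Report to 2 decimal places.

OR_MH = Σ(aᵢdᵢ/nᵢ) / Σ(bᵢcᵢ/nᵢ), where nᵢ is the stratum total.
Stratum 1 (Low): n = 639; a·d/n = 177·190/639 = 52.6291; b·c/n = 91·181/639 = 25.7762
Stratum 2 (Middle): n = 766; a·d/n = 259·265/766 = 89.6018; b·c/n = 138·104/766 = 18.7363
Stratum 3 (High): n = 765; a·d/n = 270·295/765 = 104.1176; b·c/n = 82·118/765 = 12.6484
OR_MH = (52.6291 + 89.6018 + 104.1176) / (25.7762 + 18.7363 + 12.6484) = 246.3486 / 57.1609 = 4.30974

4.31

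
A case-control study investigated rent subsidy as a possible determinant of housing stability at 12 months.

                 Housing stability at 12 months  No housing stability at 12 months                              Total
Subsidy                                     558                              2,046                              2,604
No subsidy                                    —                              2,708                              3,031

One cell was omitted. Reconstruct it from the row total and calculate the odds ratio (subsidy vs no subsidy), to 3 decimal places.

The missing cell is in the unexposed row: 3031 − 2708 = 323.
So a = 558, b = 2046, c = 323, d = 2708.
OR = (a·d)/(b·c) = (558 × 2708) / (2046 × 323) = 1511064 / 660858 = 2.28652

2.287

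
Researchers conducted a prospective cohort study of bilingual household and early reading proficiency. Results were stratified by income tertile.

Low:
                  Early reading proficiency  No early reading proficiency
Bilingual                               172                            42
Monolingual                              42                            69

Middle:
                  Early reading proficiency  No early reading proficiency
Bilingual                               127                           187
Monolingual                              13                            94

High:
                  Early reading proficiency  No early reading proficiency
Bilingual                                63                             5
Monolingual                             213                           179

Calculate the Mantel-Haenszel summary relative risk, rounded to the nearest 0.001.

2.102

RR_MH = Σ(aᵢ·n₀ᵢ/nᵢ) / Σ(cᵢ·n₁ᵢ/nᵢ), with n₁ᵢ = aᵢ+bᵢ (exposed), n₀ᵢ = cᵢ+dᵢ (unexposed), nᵢ = n₁ᵢ+n₀ᵢ.
Stratum 1 (Low): n₁ = 214, n₀ = 111, n = 325; a·n₀/n = 172·111/325 = 58.7446; c·n₁/n = 42·214/325 = 27.6554
Stratum 2 (Middle): n₁ = 314, n₀ = 107, n = 421; a·n₀/n = 127·107/421 = 32.2779; c·n₁/n = 13·314/421 = 9.6960
Stratum 3 (High): n₁ = 68, n₀ = 392, n = 460; a·n₀/n = 63·392/460 = 53.6870; c·n₁/n = 213·68/460 = 31.4870
RR_MH = (58.7446 + 32.2779 + 53.6870) / (27.6554 + 9.6960 + 31.4870) = 144.7095 / 68.8383 = 2.10217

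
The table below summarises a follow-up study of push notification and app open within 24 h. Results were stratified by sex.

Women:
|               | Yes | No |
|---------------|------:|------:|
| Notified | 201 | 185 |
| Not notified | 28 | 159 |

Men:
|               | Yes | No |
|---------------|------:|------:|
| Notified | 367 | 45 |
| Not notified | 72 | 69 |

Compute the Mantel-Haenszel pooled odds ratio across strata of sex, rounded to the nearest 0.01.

6.82

OR_MH = Σ(aᵢdᵢ/nᵢ) / Σ(bᵢcᵢ/nᵢ), where nᵢ is the stratum total.
Stratum 1 (Women): n = 573; a·d/n = 201·159/573 = 55.7749; b·c/n = 185·28/573 = 9.0401
Stratum 2 (Men): n = 553; a·d/n = 367·69/553 = 45.7920; b·c/n = 45·72/553 = 5.8590
OR_MH = (55.7749 + 45.7920) / (9.0401 + 5.8590) = 101.5669 / 14.8991 = 6.81699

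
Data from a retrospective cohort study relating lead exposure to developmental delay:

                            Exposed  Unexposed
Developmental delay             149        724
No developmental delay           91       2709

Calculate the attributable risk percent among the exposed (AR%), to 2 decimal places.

66.03

Reading the table with exposure as columns: a = 149 (Exposed, case), b = 91 (Exposed, non-case), c = 724 (Unexposed, case), d = 2709.
Risk in exposed = 149/240 = 0.62083; risk in unexposed = 724/3433 = 0.21089.
RR = 0.62083/0.21089 = 2.94381
AR% = (RR − 1)/RR × 100 = (2.94381 − 1)/2.94381 × 100 = 66.0305%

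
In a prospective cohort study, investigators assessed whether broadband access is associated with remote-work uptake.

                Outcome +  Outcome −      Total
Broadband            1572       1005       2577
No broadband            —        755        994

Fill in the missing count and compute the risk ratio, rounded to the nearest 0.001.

2.537

The missing cell is in the unexposed row: 994 − 755 = 239.
So a = 1572, b = 1005, c = 239, d = 755.
RR = [a/(a+b)] / [c/(c+d)] = (1572/2577) / (239/994) = 0.61001/0.24044 = 2.53704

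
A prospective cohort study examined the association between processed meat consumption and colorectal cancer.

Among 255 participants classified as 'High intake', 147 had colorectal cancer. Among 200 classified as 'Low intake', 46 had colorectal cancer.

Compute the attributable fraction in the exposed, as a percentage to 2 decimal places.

60.10

From the description: a = 147, b = 108, c = 46, d = 154.
Risk in exposed = 147/255 = 0.57647; risk in unexposed = 46/200 = 0.23000.
RR = 0.57647/0.23000 = 2.50639
AR% = (RR − 1)/RR × 100 = (2.50639 − 1)/2.50639 × 100 = 60.1020%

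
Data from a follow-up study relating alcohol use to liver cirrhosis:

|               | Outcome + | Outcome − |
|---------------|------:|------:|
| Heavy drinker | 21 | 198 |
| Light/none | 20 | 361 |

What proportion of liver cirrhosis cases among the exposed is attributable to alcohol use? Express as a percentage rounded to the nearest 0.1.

45.3

Cells: a = 21, b = 198, c = 20, d = 361.
Risk in exposed = 21/219 = 0.09589; risk in unexposed = 20/381 = 0.05249.
RR = 0.09589/0.05249 = 1.82671
AR% = (RR − 1)/RR × 100 = (1.82671 − 1)/1.82671 × 100 = 45.2568%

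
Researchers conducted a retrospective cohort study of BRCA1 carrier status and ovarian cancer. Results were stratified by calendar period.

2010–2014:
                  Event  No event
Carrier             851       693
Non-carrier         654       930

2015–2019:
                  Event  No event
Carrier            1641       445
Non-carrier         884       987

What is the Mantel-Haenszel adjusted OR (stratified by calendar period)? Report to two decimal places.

2.71

OR_MH = Σ(aᵢdᵢ/nᵢ) / Σ(bᵢcᵢ/nᵢ), where nᵢ is the stratum total.
Stratum 1 (2010–2014): n = 3128; a·d/n = 851·930/3128 = 253.0147; b·c/n = 693·654/3128 = 144.8919
Stratum 2 (2015–2019): n = 3957; a·d/n = 1641·987/3957 = 409.3169; b·c/n = 445·884/3957 = 99.4137
OR_MH = (253.0147 + 409.3169) / (144.8919 + 99.4137) = 662.3316 / 244.3056 = 2.71108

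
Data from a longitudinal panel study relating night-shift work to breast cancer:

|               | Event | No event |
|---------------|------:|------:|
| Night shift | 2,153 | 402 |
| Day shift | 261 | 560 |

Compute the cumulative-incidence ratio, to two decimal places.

Cells: a = 2153, b = 402, c = 261, d = 560.
Risk in exposed = 2153/2555 = 0.84266; risk in unexposed = 261/821 = 0.31790.
RR = 0.84266 / 0.31790 = 2.65067
The risk among the exposed is 2.65 times that among the unexposed.

2.65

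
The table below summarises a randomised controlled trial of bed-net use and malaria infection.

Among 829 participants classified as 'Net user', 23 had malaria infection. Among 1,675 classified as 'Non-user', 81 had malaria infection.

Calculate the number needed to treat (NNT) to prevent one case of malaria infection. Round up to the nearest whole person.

49

Risk in treated group = 23/829 = 0.02774; risk in control = 81/1675 = 0.04836.
Absolute risk reduction = 0.04836 − 0.02774 = 0.02061
NNT = 1 / ARR = 1 / 0.02061 = 48.511 → round up → 49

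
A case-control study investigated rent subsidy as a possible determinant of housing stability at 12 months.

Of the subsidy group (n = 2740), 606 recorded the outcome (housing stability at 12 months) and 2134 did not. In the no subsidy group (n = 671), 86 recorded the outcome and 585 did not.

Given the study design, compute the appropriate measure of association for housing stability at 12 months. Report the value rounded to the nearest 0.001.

1.932

From the description: a = 606, b = 2134, c = 86, d = 585.
This is a case-control study: participants were sampled on outcome status, so risks in the source population cannot be estimated directly — relative risk is not valid here. The odds ratio is the appropriate measure.
OR = (a·d)/(b·c) = (606 × 585) / (2134 × 86) = 354510 / 183524 = 1.93168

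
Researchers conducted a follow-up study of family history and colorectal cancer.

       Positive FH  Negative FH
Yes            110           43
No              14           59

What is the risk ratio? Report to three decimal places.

2.104

Reading the table with exposure as columns: a = 110 (Positive FH, case), b = 14 (Positive FH, non-case), c = 43 (Negative FH, case), d = 59.
Risk in exposed = 110/124 = 0.88710; risk in unexposed = 43/102 = 0.42157.
RR = 0.88710 / 0.42157 = 2.10428
The risk among the exposed is 2.10 times that among the unexposed.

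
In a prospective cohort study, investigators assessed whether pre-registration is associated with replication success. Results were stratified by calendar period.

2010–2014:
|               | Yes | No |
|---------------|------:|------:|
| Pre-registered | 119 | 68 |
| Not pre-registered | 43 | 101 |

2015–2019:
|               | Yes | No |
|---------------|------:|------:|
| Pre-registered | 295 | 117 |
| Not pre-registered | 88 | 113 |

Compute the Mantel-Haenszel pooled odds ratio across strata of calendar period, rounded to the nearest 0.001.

3.538

OR_MH = Σ(aᵢdᵢ/nᵢ) / Σ(bᵢcᵢ/nᵢ), where nᵢ is the stratum total.
Stratum 1 (2010–2014): n = 331; a·d/n = 119·101/331 = 36.3112; b·c/n = 68·43/331 = 8.8338
Stratum 2 (2015–2019): n = 613; a·d/n = 295·113/613 = 54.3801; b·c/n = 117·88/613 = 16.7961
OR_MH = (36.3112 + 54.3801) / (8.8338 + 16.7961) = 90.6913 / 25.6299 = 3.53849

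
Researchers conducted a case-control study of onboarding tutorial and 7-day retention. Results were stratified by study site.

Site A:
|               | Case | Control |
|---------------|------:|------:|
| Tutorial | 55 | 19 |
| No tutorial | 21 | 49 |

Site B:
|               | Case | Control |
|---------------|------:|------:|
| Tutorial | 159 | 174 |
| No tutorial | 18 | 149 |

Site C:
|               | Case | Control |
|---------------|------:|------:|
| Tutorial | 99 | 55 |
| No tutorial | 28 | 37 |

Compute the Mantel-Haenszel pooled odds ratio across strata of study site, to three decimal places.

OR_MH = Σ(aᵢdᵢ/nᵢ) / Σ(bᵢcᵢ/nᵢ), where nᵢ is the stratum total.
Stratum 1 (Site A): n = 144; a·d/n = 55·49/144 = 18.7153; b·c/n = 19·21/144 = 2.7708
Stratum 2 (Site B): n = 500; a·d/n = 159·149/500 = 47.3820; b·c/n = 174·18/500 = 6.2640
Stratum 3 (Site C): n = 219; a·d/n = 99·37/219 = 16.7260; b·c/n = 55·28/219 = 7.0320
OR_MH = (18.7153 + 47.3820 + 16.7260) / (2.7708 + 6.2640 + 7.0320) = 82.8233 / 16.0668 = 5.15494

5.155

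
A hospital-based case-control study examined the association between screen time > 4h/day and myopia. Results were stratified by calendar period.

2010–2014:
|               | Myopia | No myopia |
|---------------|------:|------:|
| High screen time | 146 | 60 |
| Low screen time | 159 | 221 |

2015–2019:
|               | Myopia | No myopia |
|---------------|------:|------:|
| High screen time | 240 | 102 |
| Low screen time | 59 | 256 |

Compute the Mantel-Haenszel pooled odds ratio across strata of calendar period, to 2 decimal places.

OR_MH = Σ(aᵢdᵢ/nᵢ) / Σ(bᵢcᵢ/nᵢ), where nᵢ is the stratum total.
Stratum 1 (2010–2014): n = 586; a·d/n = 146·221/586 = 55.0614; b·c/n = 60·159/586 = 16.2799
Stratum 2 (2015–2019): n = 657; a·d/n = 240·256/657 = 93.5160; b·c/n = 102·59/657 = 9.1598
OR_MH = (55.0614 + 93.5160) / (16.2799 + 9.1598) = 148.5774 / 25.4397 = 5.84038

5.84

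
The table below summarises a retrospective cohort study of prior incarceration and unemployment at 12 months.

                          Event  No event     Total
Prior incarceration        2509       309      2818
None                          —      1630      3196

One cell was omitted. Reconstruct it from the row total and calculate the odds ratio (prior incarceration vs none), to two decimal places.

8.45

The missing cell is in the unexposed row: 3196 − 1630 = 1566.
So a = 2509, b = 309, c = 1566, d = 1630.
OR = (a·d)/(b·c) = (2509 × 1630) / (309 × 1566) = 4089670 / 483894 = 8.45158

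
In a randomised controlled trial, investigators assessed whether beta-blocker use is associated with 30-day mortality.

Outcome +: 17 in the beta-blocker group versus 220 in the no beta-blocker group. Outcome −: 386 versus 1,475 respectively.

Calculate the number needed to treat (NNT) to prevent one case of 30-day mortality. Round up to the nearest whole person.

12

Risk in treated group = 17/403 = 0.04218; risk in control = 220/1695 = 0.12979.
Absolute risk reduction = 0.12979 − 0.04218 = 0.08761
NNT = 1 / ARR = 1 / 0.08761 = 11.414 → round up → 12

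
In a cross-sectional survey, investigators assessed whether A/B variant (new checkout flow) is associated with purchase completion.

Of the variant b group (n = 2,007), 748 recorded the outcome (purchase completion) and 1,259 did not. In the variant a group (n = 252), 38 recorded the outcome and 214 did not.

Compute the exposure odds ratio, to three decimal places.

3.346

From the description: a = 748, b = 1259, c = 38, d = 214.
OR = (a·d)/(b·c) = (748 × 214) / (1259 × 38) = 160072 / 47842 = 3.34585
The odds of purchase completion are about 3.35 times as high in the variant b group.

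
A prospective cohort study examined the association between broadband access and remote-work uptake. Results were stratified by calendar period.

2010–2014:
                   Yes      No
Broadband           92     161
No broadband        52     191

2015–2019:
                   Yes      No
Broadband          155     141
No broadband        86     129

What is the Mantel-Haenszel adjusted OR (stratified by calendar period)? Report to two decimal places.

OR_MH = Σ(aᵢdᵢ/nᵢ) / Σ(bᵢcᵢ/nᵢ), where nᵢ is the stratum total.
Stratum 1 (2010–2014): n = 496; a·d/n = 92·191/496 = 35.4274; b·c/n = 161·52/496 = 16.8790
Stratum 2 (2015–2019): n = 511; a·d/n = 155·129/511 = 39.1292; b·c/n = 141·86/511 = 23.7299
OR_MH = (35.4274 + 39.1292) / (16.8790 + 23.7299) = 74.5566 / 40.6090 = 1.83596

1.84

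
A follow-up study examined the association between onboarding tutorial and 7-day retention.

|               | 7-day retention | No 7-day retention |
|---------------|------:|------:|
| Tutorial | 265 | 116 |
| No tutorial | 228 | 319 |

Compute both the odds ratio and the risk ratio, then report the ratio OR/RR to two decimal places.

Cells: a = 265, b = 116, c = 228, d = 319.
OR = (265·319)/(116·228) = 84535/26448 = 3.19627
Risk in exposed = 265/381 = 0.69554; risk in unexposed = 228/547 = 0.41682; RR = 1.66868
OR/RR = 3.19627 / 1.66868 = 1.91545
The outcome is not rare, so the OR lies further from 1 than the RR.

1.92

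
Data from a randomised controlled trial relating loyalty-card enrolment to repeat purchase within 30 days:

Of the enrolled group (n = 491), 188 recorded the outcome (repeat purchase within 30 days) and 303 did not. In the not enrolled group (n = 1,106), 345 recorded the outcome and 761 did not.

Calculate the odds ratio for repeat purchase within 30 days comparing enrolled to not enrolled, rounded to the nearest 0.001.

1.369

From the description: a = 188, b = 303, c = 345, d = 761.
OR = (a·d)/(b·c) = (188 × 761) / (303 × 345) = 143068 / 104535 = 1.36861
The odds of repeat purchase within 30 days are about 1.37 times as high in the enrolled group.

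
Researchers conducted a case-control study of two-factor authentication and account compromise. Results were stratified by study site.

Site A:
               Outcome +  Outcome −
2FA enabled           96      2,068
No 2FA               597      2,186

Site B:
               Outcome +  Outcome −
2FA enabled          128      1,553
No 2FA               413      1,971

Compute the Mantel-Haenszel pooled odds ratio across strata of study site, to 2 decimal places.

OR_MH = Σ(aᵢdᵢ/nᵢ) / Σ(bᵢcᵢ/nᵢ), where nᵢ is the stratum total.
Stratum 1 (Site A): n = 4947; a·d/n = 96·2186/4947 = 42.4209; b·c/n = 2068·597/4947 = 249.5646
Stratum 2 (Site B): n = 4065; a·d/n = 128·1971/4065 = 62.0635; b·c/n = 1553·413/4065 = 157.7833
OR_MH = (42.4209 + 62.0635) / (249.5646 + 157.7833) = 104.4843 / 407.3479 = 0.25650

0.26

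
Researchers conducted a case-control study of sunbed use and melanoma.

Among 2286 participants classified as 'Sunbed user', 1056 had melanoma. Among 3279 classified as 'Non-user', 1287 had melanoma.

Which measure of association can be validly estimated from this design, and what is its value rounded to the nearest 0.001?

From the description: a = 1056, b = 1230, c = 1287, d = 1992.
This is a case-control study: participants were sampled on outcome status, so risks in the source population cannot be estimated directly — relative risk is not valid here. The odds ratio is the appropriate measure.
OR = (a·d)/(b·c) = (1056 × 1992) / (1230 × 1287) = 2103552 / 1583010 = 1.32883

1.329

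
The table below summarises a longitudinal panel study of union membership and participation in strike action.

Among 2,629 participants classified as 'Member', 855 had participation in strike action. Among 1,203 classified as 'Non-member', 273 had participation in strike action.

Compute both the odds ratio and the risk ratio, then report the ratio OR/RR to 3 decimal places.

1.146

From the description: a = 855, b = 1774, c = 273, d = 930.
OR = (855·930)/(1774·273) = 795150/484302 = 1.64185
Risk in exposed = 855/2629 = 0.32522; risk in unexposed = 273/1203 = 0.22693; RR = 1.43311
OR/RR = 1.64185 / 1.43311 = 1.14566
The outcome is not rare, so the OR lies further from 1 than the RR.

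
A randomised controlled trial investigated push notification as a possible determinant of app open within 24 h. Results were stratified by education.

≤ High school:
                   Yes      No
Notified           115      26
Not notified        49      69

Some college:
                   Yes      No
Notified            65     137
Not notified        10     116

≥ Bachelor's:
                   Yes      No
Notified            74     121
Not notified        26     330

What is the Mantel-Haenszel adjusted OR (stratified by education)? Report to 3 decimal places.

6.615

OR_MH = Σ(aᵢdᵢ/nᵢ) / Σ(bᵢcᵢ/nᵢ), where nᵢ is the stratum total.
Stratum 1 (≤ High school): n = 259; a·d/n = 115·69/259 = 30.6371; b·c/n = 26·49/259 = 4.9189
Stratum 2 (Some college): n = 328; a·d/n = 65·116/328 = 22.9878; b·c/n = 137·10/328 = 4.1768
Stratum 3 (≥ Bachelor's): n = 551; a·d/n = 74·330/551 = 44.3194; b·c/n = 121·26/551 = 5.7096
OR_MH = (30.6371 + 22.9878 + 44.3194) / (4.9189 + 4.1768 + 5.7096) = 97.9443 / 14.8054 = 6.61546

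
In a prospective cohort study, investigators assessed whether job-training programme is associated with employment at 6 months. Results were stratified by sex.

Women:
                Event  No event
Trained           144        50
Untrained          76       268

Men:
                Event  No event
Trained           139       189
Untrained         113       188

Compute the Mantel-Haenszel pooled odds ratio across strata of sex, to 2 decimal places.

2.76

OR_MH = Σ(aᵢdᵢ/nᵢ) / Σ(bᵢcᵢ/nᵢ), where nᵢ is the stratum total.
Stratum 1 (Women): n = 538; a·d/n = 144·268/538 = 71.7323; b·c/n = 50·76/538 = 7.0632
Stratum 2 (Men): n = 629; a·d/n = 139·188/629 = 41.5453; b·c/n = 189·113/629 = 33.9539
OR_MH = (71.7323 + 41.5453) / (7.0632 + 33.9539) = 113.2777 / 41.0171 = 2.76172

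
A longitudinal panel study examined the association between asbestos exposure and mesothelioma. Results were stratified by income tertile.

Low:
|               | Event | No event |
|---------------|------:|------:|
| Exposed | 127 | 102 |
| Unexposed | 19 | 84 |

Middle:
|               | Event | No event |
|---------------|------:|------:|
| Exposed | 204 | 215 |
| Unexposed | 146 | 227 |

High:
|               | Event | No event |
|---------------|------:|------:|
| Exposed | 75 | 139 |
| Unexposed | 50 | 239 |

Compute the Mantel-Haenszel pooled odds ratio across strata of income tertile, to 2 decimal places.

OR_MH = Σ(aᵢdᵢ/nᵢ) / Σ(bᵢcᵢ/nᵢ), where nᵢ is the stratum total.
Stratum 1 (Low): n = 332; a·d/n = 127·84/332 = 32.1325; b·c/n = 102·19/332 = 5.8373
Stratum 2 (Middle): n = 792; a·d/n = 204·227/792 = 58.4697; b·c/n = 215·146/792 = 39.6338
Stratum 3 (High): n = 503; a·d/n = 75·239/503 = 35.6362; b·c/n = 139·50/503 = 13.8171
OR_MH = (32.1325 + 58.4697 + 35.6362) / (5.8373 + 39.6338 + 13.8171) = 126.2384 / 59.2883 = 2.12923

2.13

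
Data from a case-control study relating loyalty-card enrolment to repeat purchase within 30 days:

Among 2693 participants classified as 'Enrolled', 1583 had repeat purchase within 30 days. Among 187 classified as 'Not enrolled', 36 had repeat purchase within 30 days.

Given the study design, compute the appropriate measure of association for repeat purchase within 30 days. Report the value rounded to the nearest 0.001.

5.982

From the description: a = 1583, b = 1110, c = 36, d = 151.
This is a case-control study: participants were sampled on outcome status, so risks in the source population cannot be estimated directly — relative risk is not valid here. The odds ratio is the appropriate measure.
OR = (a·d)/(b·c) = (1583 × 151) / (1110 × 36) = 239033 / 39960 = 5.98181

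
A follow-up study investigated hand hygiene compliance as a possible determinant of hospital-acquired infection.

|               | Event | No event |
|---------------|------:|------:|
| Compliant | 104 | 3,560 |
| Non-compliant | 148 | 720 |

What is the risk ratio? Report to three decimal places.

0.166

Cells: a = 104, b = 3560, c = 148, d = 720.
Risk in exposed = 104/3664 = 0.02838; risk in unexposed = 148/868 = 0.17051.
RR = 0.02838 / 0.17051 = 0.16647
The risk is 83% lower among the exposed than among the unexposed.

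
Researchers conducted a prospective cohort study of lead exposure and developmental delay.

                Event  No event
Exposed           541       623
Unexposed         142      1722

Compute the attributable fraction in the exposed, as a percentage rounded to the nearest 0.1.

Cells: a = 541, b = 623, c = 142, d = 1722.
Risk in exposed = 541/1164 = 0.46478; risk in unexposed = 142/1864 = 0.07618.
RR = 0.46478/0.07618 = 6.10101
AR% = (RR − 1)/RR × 100 = (6.10101 − 1)/6.10101 × 100 = 83.6093%

83.6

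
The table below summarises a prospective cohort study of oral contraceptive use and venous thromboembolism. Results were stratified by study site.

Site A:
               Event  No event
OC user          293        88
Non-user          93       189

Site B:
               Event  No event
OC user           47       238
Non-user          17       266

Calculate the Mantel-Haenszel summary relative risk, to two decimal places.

2.39

RR_MH = Σ(aᵢ·n₀ᵢ/nᵢ) / Σ(cᵢ·n₁ᵢ/nᵢ), with n₁ᵢ = aᵢ+bᵢ (exposed), n₀ᵢ = cᵢ+dᵢ (unexposed), nᵢ = n₁ᵢ+n₀ᵢ.
Stratum 1 (Site A): n₁ = 381, n₀ = 282, n = 663; a·n₀/n = 293·282/663 = 124.6244; c·n₁/n = 93·381/663 = 53.4434
Stratum 2 (Site B): n₁ = 285, n₀ = 283, n = 568; a·n₀/n = 47·283/568 = 23.4173; c·n₁/n = 17·285/568 = 8.5299
RR_MH = (124.6244 + 23.4173) / (53.4434 + 8.5299) = 148.0417 / 61.9734 = 2.38880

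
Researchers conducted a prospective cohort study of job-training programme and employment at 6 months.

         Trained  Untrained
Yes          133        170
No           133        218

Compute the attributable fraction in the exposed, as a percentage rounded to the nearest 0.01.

Reading the table with exposure as columns: a = 133 (Trained, case), b = 133 (Trained, non-case), c = 170 (Untrained, case), d = 218.
Risk in exposed = 133/266 = 0.50000; risk in unexposed = 170/388 = 0.43814.
RR = 0.50000/0.43814 = 1.14118
AR% = (RR − 1)/RR × 100 = (1.14118 − 1)/1.14118 × 100 = 12.3711%

12.37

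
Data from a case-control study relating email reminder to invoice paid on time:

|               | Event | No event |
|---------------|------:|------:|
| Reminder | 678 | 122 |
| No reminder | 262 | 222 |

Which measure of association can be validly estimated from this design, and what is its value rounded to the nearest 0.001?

Cells: a = 678, b = 122, c = 262, d = 222.
This is a case-control study: participants were sampled on outcome status, so risks in the source population cannot be estimated directly — relative risk is not valid here. The odds ratio is the appropriate measure.
OR = (a·d)/(b·c) = (678 × 222) / (122 × 262) = 150516 / 31964 = 4.70892

4.709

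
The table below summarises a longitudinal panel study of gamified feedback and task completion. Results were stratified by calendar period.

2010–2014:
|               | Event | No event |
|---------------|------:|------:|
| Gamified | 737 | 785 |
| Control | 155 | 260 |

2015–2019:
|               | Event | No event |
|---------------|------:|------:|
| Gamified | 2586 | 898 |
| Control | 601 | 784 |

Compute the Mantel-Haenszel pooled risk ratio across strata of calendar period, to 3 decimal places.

1.619

RR_MH = Σ(aᵢ·n₀ᵢ/nᵢ) / Σ(cᵢ·n₁ᵢ/nᵢ), with n₁ᵢ = aᵢ+bᵢ (exposed), n₀ᵢ = cᵢ+dᵢ (unexposed), nᵢ = n₁ᵢ+n₀ᵢ.
Stratum 1 (2010–2014): n₁ = 1522, n₀ = 415, n = 1937; a·n₀/n = 737·415/1937 = 157.9014; c·n₁/n = 155·1522/1937 = 121.7914
Stratum 2 (2015–2019): n₁ = 3484, n₀ = 1385, n = 4869; a·n₀/n = 2586·1385/4869 = 735.5946; c·n₁/n = 601·3484/4869 = 430.0440
RR_MH = (157.9014 + 735.5946) / (121.7914 + 430.0440) = 893.4960 / 551.8354 = 1.61913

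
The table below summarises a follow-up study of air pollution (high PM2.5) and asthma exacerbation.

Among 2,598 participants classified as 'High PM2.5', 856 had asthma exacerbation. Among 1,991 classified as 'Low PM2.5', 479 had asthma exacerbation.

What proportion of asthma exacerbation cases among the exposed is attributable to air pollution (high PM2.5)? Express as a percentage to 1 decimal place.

27.0

From the description: a = 856, b = 1742, c = 479, d = 1512.
Risk in exposed = 856/2598 = 0.32948; risk in unexposed = 479/1991 = 0.24058.
RR = 0.32948/0.24058 = 1.36953
AR% = (RR − 1)/RR × 100 = (1.36953 − 1)/1.36953 × 100 = 26.9821%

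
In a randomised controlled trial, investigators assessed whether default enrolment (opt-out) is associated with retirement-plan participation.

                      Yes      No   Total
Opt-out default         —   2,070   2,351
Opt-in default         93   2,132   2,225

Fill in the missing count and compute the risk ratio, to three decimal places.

2.860

The missing cell is in the exposed row: 2351 − 2070 = 281.
So a = 281, b = 2070, c = 93, d = 2132.
RR = [a/(a+b)] / [c/(c+d)] = (281/2351) / (93/2225) = 0.11952/0.04180 = 2.85957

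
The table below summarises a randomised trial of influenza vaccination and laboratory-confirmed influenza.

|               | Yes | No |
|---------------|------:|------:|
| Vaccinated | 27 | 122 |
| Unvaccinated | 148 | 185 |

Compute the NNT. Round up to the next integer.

4

Risk in treated group = 27/149 = 0.18121; risk in control = 148/333 = 0.44444.
Absolute risk reduction = 0.44444 − 0.18121 = 0.26324
NNT = 1 / ARR = 1 / 0.26324 = 3.799 → round up → 4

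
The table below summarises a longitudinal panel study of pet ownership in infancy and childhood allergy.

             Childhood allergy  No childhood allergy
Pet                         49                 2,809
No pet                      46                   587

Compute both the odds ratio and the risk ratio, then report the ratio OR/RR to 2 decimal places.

Cells: a = 49, b = 2809, c = 46, d = 587.
OR = (49·587)/(2809·46) = 28763/129214 = 0.22260
Risk in exposed = 49/2858 = 0.01714; risk in unexposed = 46/633 = 0.07267; RR = 0.23593
OR/RR = 0.22260 / 0.23593 = 0.94351
The outcome is rare in both groups, so OR ≈ RR (ratio near 1).

0.94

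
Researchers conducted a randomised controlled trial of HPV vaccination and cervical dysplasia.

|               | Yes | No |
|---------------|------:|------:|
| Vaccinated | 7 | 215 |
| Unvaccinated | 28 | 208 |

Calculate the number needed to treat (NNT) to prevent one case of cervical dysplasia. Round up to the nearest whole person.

Risk in treated group = 7/222 = 0.03153; risk in control = 28/236 = 0.11864.
Absolute risk reduction = 0.11864 − 0.03153 = 0.08711
NNT = 1 / ARR = 1 / 0.08711 = 11.479 → round up → 12

12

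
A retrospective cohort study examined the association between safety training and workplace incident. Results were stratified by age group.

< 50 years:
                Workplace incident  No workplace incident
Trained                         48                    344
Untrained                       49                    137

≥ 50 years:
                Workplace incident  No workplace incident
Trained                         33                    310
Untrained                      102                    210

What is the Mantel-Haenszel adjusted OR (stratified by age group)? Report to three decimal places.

OR_MH = Σ(aᵢdᵢ/nᵢ) / Σ(bᵢcᵢ/nᵢ), where nᵢ is the stratum total.
Stratum 1 (< 50 years): n = 578; a·d/n = 48·137/578 = 11.3772; b·c/n = 344·49/578 = 29.1626
Stratum 2 (≥ 50 years): n = 655; a·d/n = 33·210/655 = 10.5802; b·c/n = 310·102/655 = 48.2748
OR_MH = (11.3772 + 10.5802) / (29.1626 + 48.2748) = 21.9573 / 77.4374 = 0.28355

0.284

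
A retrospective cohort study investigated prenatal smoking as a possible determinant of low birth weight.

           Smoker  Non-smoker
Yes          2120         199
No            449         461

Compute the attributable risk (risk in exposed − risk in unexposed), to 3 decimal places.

Reading the table with exposure as columns: a = 2120 (Smoker, case), b = 449 (Smoker, non-case), c = 199 (Non-smoker, case), d = 461.
Risk in exposed = 2120/2569 = 0.825224; risk in unexposed = 199/660 = 0.301515.
Risk difference = 0.825224 − 0.301515 = 0.523709

0.524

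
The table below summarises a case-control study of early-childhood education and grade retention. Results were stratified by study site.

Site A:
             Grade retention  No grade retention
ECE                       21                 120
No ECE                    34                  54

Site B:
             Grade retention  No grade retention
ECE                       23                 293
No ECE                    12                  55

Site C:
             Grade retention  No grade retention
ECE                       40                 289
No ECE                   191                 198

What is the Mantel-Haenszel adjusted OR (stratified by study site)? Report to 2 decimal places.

0.19

OR_MH = Σ(aᵢdᵢ/nᵢ) / Σ(bᵢcᵢ/nᵢ), where nᵢ is the stratum total.
Stratum 1 (Site A): n = 229; a·d/n = 21·54/229 = 4.9520; b·c/n = 120·34/229 = 17.8166
Stratum 2 (Site B): n = 383; a·d/n = 23·55/383 = 3.3029; b·c/n = 293·12/383 = 9.1802
Stratum 3 (Site C): n = 718; a·d/n = 40·198/718 = 11.0306; b·c/n = 289·191/718 = 76.8788
OR_MH = (4.9520 + 3.3029 + 11.0306) / (17.8166 + 9.1802 + 76.8788) = 19.2855 / 103.8756 = 0.18566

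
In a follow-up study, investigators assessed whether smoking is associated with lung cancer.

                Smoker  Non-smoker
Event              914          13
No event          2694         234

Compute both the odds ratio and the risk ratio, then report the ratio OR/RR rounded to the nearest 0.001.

Reading the table with exposure as columns: a = 914 (Smoker, case), b = 2694 (Smoker, non-case), c = 13 (Non-smoker, case), d = 234.
OR = (914·234)/(2694·13) = 213876/35022 = 6.10690
Risk in exposed = 914/3608 = 0.25333; risk in unexposed = 13/247 = 0.05263; RR = 4.81319
OR/RR = 6.10690 / 4.81319 = 1.26878
The outcome is not rare, so the OR lies further from 1 than the RR.

1.269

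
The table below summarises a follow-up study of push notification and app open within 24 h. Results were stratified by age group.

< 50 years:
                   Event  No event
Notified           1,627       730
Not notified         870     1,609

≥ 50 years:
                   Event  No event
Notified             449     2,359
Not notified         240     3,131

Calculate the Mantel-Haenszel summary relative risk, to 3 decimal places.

RR_MH = Σ(aᵢ·n₀ᵢ/nᵢ) / Σ(cᵢ·n₁ᵢ/nᵢ), with n₁ᵢ = aᵢ+bᵢ (exposed), n₀ᵢ = cᵢ+dᵢ (unexposed), nᵢ = n₁ᵢ+n₀ᵢ.
Stratum 1 (< 50 years): n₁ = 2357, n₀ = 2479, n = 4836; a·n₀/n = 1627·2479/4836 = 834.0225; c·n₁/n = 870·2357/4836 = 424.0261
Stratum 2 (≥ 50 years): n₁ = 2808, n₀ = 3371, n = 6179; a·n₀/n = 449·3371/6179 = 244.9553; c·n₁/n = 240·2808/6179 = 109.0662
RR_MH = (834.0225 + 244.9553) / (424.0261 + 109.0662) = 1078.9779 / 533.0922 = 2.02400

2.024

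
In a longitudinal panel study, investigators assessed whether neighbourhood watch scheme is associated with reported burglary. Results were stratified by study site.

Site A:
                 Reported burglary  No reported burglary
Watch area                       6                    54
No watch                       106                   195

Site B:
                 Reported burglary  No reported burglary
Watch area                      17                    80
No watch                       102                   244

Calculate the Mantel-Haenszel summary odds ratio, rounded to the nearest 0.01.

0.37

OR_MH = Σ(aᵢdᵢ/nᵢ) / Σ(bᵢcᵢ/nᵢ), where nᵢ is the stratum total.
Stratum 1 (Site A): n = 361; a·d/n = 6·195/361 = 3.2410; b·c/n = 54·106/361 = 15.8560
Stratum 2 (Site B): n = 443; a·d/n = 17·244/443 = 9.3634; b·c/n = 80·102/443 = 18.4199
OR_MH = (3.2410 + 9.3634) / (15.8560 + 18.4199) = 12.6044 / 34.2758 = 0.36774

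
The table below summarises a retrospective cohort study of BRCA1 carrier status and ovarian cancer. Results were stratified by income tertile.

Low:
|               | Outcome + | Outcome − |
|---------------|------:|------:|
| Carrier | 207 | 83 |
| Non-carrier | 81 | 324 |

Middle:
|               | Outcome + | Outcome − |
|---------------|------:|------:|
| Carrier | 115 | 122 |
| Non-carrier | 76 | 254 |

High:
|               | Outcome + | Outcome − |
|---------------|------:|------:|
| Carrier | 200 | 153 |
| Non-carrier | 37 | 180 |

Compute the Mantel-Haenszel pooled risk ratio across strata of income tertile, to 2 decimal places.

2.98

RR_MH = Σ(aᵢ·n₀ᵢ/nᵢ) / Σ(cᵢ·n₁ᵢ/nᵢ), with n₁ᵢ = aᵢ+bᵢ (exposed), n₀ᵢ = cᵢ+dᵢ (unexposed), nᵢ = n₁ᵢ+n₀ᵢ.
Stratum 1 (Low): n₁ = 290, n₀ = 405, n = 695; a·n₀/n = 207·405/695 = 120.6259; c·n₁/n = 81·290/695 = 33.7986
Stratum 2 (Middle): n₁ = 237, n₀ = 330, n = 567; a·n₀/n = 115·330/567 = 66.9312; c·n₁/n = 76·237/567 = 31.7672
Stratum 3 (High): n₁ = 353, n₀ = 217, n = 570; a·n₀/n = 200·217/570 = 76.1404; c·n₁/n = 37·353/570 = 22.9140
RR_MH = (120.6259 + 66.9312 + 76.1404) / (33.7986 + 31.7672 + 22.9140) = 263.6975 / 88.4798 = 2.98031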